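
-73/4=-73/4 =- 18.25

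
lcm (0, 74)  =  0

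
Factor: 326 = 2^1*163^1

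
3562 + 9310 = 12872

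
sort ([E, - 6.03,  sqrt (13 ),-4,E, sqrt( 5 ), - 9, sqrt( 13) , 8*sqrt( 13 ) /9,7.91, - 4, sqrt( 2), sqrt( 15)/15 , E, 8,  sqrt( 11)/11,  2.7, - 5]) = [ - 9,-6.03, - 5, - 4, - 4,  sqrt( 15)/15,  sqrt( 11 ) /11,sqrt ( 2 ),sqrt( 5 ),2.7, E,E,E, 8*sqrt( 13) /9, sqrt( 13), sqrt(13),  7.91,8 ]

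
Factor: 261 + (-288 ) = -27 =-3^3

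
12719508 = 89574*142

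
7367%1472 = 7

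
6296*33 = 207768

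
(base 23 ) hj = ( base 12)2a2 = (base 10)410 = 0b110011010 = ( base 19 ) 12b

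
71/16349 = 71/16349=0.00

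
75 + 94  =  169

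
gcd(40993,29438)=1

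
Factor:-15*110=-1650 = -2^1*3^1 * 5^2*11^1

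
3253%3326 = 3253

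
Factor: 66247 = 31^1 * 2137^1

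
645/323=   1  +  322/323 = 2.00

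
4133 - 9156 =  - 5023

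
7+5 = 12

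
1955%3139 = 1955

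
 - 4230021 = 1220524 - 5450545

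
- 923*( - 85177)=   78618371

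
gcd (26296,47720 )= 8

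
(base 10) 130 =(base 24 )5a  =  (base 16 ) 82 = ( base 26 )50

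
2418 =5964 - 3546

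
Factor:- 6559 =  - 7^1*937^1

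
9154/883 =9154/883= 10.37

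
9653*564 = 5444292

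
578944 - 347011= 231933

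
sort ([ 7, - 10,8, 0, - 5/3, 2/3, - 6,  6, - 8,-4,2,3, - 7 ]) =[-10, - 8, - 7, - 6, - 4 ,-5/3,  0,  2/3, 2, 3,6,7, 8]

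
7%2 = 1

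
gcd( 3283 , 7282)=1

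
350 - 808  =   - 458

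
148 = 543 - 395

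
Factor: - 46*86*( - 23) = 2^2*23^2*43^1 = 90988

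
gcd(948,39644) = 4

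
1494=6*249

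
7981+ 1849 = 9830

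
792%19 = 13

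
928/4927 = 928/4927 =0.19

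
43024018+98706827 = 141730845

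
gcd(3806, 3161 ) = 1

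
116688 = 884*132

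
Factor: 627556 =2^2*151^1*1039^1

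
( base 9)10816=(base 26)AHM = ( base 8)16070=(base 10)7224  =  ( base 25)bdo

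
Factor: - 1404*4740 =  - 2^4 *3^4 * 5^1 * 13^1 *79^1 = - 6654960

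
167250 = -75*( - 2230)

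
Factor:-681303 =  - 3^1*7^1 *32443^1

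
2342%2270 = 72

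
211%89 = 33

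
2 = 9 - 7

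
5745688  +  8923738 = 14669426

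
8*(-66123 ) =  - 528984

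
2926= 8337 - 5411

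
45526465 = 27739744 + 17786721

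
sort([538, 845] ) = [ 538, 845]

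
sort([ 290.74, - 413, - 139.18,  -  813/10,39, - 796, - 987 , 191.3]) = [ - 987, -796,- 413, - 139.18, - 813/10, 39, 191.3, 290.74 ] 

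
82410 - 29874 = 52536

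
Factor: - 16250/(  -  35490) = 125/273 = 3^( - 1)*5^3*7^ (  -  1)*13^(  -  1 )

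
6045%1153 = 280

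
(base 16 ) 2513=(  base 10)9491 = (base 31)9R5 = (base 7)36446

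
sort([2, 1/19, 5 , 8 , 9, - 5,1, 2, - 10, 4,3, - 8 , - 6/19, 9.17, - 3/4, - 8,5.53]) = [  -  10, - 8, - 8, - 5 , - 3/4, - 6/19, 1/19,1,2,2,3 , 4, 5, 5.53 , 8, 9,9.17]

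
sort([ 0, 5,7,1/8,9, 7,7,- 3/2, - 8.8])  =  [ - 8.8, - 3/2, 0, 1/8,5,7, 7, 7,9]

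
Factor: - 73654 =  - 2^1 * 7^1 * 5261^1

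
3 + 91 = 94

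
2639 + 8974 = 11613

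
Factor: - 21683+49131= 27448=2^3 *47^1*73^1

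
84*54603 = 4586652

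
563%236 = 91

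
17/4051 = 17/4051 =0.00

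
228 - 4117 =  - 3889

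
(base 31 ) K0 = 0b1001101100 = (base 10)620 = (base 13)389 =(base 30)KK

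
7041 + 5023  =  12064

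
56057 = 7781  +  48276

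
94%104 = 94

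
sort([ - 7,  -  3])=[-7,-3]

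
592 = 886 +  - 294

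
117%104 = 13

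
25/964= 25/964 = 0.03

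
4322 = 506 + 3816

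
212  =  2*106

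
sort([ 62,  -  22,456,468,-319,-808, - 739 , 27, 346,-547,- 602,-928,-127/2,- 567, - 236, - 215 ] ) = [-928,- 808, - 739, - 602 , -567,-547, -319,  -  236,- 215, -127/2, - 22, 27,62,346,456,468] 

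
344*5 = 1720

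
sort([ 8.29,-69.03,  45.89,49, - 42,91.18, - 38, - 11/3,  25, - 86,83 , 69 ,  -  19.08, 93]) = [ - 86,  -  69.03, - 42, - 38, - 19.08, - 11/3,  8.29, 25 , 45.89, 49, 69 , 83,  91.18,93 ] 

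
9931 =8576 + 1355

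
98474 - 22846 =75628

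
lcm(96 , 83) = 7968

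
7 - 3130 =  - 3123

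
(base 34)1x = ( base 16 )43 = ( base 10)67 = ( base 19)3A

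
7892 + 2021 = 9913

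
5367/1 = 5367 = 5367.00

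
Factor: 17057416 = 2^3*2132177^1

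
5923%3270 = 2653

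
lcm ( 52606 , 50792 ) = 1472968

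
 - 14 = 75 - 89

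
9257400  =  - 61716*(-150)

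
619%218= 183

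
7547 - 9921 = - 2374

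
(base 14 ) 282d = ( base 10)7097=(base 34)64P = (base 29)8CL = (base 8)15671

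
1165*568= 661720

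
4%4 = 0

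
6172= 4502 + 1670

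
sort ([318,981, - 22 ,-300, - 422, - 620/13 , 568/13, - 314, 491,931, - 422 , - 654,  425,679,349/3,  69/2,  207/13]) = [ - 654,-422, - 422,-314, -300,-620/13,-22, 207/13,69/2,568/13,349/3,318, 425,491,679,931,  981 ]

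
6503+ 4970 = 11473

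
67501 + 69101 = 136602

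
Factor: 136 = 2^3*17^1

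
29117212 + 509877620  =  538994832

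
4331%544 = 523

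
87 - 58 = 29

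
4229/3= 4229/3=1409.67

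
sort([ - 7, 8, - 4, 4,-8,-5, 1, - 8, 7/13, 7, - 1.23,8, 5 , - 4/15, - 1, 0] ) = [ - 8,-8,-7, - 5,- 4,-1.23,- 1,-4/15, 0, 7/13, 1,4,  5, 7,8,8]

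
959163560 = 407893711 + 551269849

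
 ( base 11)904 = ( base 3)1111111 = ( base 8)2105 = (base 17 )3d5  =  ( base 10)1093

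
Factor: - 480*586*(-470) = 132201600= 2^7*3^1 *5^2 * 47^1*293^1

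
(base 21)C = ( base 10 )12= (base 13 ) C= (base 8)14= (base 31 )c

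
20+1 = 21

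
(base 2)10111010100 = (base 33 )1C7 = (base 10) 1492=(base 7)4231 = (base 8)2724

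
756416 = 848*892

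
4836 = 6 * 806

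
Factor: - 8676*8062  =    -  2^3*3^2*29^1*139^1*241^1 = - 69945912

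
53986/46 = 26993/23 = 1173.61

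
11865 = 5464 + 6401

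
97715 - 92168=5547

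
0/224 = 0 = 0.00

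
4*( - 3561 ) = -14244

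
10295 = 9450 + 845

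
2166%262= 70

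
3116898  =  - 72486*( - 43) 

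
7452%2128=1068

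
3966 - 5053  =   - 1087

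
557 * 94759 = 52780763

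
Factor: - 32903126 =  - 2^1*17^1*967739^1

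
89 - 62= 27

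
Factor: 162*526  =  2^2*3^4*263^1 = 85212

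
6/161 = 6/161 = 0.04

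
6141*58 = 356178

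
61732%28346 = 5040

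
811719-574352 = 237367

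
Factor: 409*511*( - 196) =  - 40963804 = -2^2*7^3*73^1 * 409^1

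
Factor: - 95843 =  - 11^1* 8713^1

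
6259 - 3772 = 2487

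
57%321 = 57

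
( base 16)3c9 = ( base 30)129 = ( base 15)449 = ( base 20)289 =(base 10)969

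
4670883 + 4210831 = 8881714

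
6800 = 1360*5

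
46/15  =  3 + 1/15 = 3.07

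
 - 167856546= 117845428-285701974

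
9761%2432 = 33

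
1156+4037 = 5193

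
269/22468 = 269/22468 =0.01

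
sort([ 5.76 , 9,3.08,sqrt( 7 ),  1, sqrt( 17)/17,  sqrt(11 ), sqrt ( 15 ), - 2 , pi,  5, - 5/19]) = [ - 2,-5/19, sqrt( 17)/17 , 1, sqrt(7 ),3.08,  pi,sqrt(11), sqrt( 15), 5,5.76,9 ] 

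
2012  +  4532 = 6544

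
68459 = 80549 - 12090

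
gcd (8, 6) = 2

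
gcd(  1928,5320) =8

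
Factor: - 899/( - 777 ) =3^( - 1)*7^( - 1 ) * 29^1*31^1* 37^(- 1 )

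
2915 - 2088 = 827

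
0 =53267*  0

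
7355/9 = 817  +  2/9 = 817.22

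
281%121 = 39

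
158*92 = 14536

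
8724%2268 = 1920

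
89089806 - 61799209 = 27290597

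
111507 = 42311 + 69196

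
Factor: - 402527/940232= - 2^( - 3) * 117529^( - 1) * 402527^1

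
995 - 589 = 406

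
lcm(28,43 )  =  1204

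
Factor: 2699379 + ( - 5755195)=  - 3055816  =  -2^3 * 381977^1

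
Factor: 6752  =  2^5 * 211^1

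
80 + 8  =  88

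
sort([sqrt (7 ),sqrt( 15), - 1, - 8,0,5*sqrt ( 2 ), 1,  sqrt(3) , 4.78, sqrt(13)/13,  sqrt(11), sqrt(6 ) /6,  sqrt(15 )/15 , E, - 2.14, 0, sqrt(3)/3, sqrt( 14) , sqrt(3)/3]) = [ - 8, -2.14, - 1,0, 0, sqrt( 15 ) /15, sqrt(13)/13,sqrt( 6)/6, sqrt(3) /3, sqrt(3)/3,  1,  sqrt(3 ),sqrt(7),E,sqrt(11),sqrt( 14), sqrt ( 15), 4.78,5 * sqrt (2 )]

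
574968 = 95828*6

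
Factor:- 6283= - 61^1*103^1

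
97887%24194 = 1111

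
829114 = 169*4906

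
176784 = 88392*2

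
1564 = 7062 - 5498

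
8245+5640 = 13885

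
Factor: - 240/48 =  - 5 = - 5^1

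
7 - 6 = 1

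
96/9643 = 96/9643 = 0.01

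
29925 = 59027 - 29102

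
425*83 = 35275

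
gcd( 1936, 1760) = 176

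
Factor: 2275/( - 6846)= - 2^( - 1) * 3^( - 1 ) * 5^2 * 13^1 * 163^ (-1) = - 325/978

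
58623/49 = 58623/49 = 1196.39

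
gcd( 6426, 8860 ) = 2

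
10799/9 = 10799/9=1199.89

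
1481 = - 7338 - -8819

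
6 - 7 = - 1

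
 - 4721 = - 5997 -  - 1276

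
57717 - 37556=20161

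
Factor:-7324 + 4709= -2615 =- 5^1 *523^1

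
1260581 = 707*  1783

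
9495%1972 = 1607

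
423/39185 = 423/39185 = 0.01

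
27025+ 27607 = 54632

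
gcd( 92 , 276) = 92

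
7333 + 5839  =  13172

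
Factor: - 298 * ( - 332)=2^3*83^1*149^1 = 98936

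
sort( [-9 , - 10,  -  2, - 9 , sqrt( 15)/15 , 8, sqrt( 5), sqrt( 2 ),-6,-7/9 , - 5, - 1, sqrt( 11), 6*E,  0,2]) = [-10,  -  9, - 9, - 6, - 5, - 2, - 1, - 7/9, 0,sqrt( 15)/15,  sqrt( 2),2, sqrt (5),sqrt( 11 ),8, 6*E] 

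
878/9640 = 439/4820 = 0.09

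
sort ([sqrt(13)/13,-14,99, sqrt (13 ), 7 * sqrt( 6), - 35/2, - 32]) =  [-32 ,-35/2, - 14, sqrt(13 )/13,  sqrt(13 ), 7*sqrt(6 ), 99]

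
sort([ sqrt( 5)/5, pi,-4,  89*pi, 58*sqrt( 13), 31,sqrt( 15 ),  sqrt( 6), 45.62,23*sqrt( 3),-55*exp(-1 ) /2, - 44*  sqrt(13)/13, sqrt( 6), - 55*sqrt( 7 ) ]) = [ - 55*sqrt( 7 ), - 44 * sqrt( 13)/13, - 55*exp( - 1)/2,-4, sqrt(5)/5,sqrt( 6 ), sqrt(6), pi, sqrt (15 ),  31, 23*sqrt( 3 ),45.62,58 * sqrt( 13 ), 89*pi] 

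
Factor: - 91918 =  - 2^1 * 45959^1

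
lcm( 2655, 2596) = 116820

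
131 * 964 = 126284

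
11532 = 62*186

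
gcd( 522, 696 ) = 174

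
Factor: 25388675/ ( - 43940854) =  - 2^(-1)*5^2*13^1*191^1*409^1*21970427^( - 1 ) 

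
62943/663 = 20981/221 =94.94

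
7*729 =5103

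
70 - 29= 41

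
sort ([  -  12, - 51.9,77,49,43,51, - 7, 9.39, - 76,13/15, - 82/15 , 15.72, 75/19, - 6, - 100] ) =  [ - 100, - 76, - 51.9,-12, - 7, - 6, - 82/15,13/15,  75/19,  9.39,15.72,43,49 , 51, 77 ]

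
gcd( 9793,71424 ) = 1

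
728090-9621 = 718469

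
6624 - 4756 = 1868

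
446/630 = 223/315= 0.71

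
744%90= 24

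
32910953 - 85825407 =-52914454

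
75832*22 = 1668304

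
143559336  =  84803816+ 58755520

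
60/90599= 60/90599= 0.00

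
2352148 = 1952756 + 399392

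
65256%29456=6344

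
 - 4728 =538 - 5266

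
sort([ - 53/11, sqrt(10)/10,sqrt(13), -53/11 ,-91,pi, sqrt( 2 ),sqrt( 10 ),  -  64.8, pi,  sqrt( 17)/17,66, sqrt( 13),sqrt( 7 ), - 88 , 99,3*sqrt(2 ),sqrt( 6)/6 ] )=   [ - 91, - 88,- 64.8, - 53/11, - 53/11, sqrt(17)/17 , sqrt( 10 ) /10,sqrt( 6) /6,sqrt(2 ) , sqrt (7 ),pi, pi,sqrt(10) , sqrt( 13), sqrt( 13 ), 3*sqrt(2),66, 99 ]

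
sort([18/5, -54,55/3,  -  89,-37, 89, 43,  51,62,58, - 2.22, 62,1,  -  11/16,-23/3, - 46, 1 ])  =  [-89 , - 54, - 46, - 37, - 23/3,  -  2.22, - 11/16,  1,1 , 18/5, 55/3 , 43, 51,58,62, 62, 89]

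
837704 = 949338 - 111634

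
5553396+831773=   6385169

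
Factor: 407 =11^1*37^1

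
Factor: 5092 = 2^2*19^1*67^1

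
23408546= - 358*(  -  65387) 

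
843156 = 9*93684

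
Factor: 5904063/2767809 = 178911/83873 = 3^2*103^1*193^1*83873^ ( - 1)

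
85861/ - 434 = -85861/434 =- 197.84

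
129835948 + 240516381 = 370352329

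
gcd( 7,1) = 1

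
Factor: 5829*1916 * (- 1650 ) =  - 18427800600 = -2^3*3^2*5^2*11^1*29^1*67^1*479^1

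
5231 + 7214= 12445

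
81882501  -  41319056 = 40563445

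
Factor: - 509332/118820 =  - 127333/29705 = -  5^(-1)*13^( - 1)*223^1  *  457^(- 1)*571^1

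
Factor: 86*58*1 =2^2*29^1*43^1 = 4988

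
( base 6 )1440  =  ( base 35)AY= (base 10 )384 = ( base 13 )237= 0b110000000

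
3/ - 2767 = - 1+2764/2767= - 0.00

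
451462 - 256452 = 195010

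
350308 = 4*87577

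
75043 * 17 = 1275731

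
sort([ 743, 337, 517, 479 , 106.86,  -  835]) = [ - 835,106.86,  337, 479, 517, 743]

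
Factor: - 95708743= - 13^1*293^1*25127^1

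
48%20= 8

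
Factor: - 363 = - 3^1 * 11^2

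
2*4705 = 9410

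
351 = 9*39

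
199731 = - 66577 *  (  -  3 )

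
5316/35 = 151 + 31/35 =151.89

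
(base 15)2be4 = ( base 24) g97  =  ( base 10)9439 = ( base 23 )HJ9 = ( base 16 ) 24df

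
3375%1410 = 555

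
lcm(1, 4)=4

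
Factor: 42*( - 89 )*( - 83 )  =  310254= 2^1*3^1*7^1*83^1*89^1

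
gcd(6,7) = 1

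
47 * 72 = 3384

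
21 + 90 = 111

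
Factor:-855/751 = - 3^2 * 5^1*19^1*751^(-1)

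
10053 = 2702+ 7351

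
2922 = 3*974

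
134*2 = 268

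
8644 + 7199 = 15843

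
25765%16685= 9080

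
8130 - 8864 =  - 734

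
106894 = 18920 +87974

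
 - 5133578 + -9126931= -14260509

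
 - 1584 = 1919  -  3503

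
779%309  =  161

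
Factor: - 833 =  - 7^2 * 17^1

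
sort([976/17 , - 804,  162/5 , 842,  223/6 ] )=[ - 804, 162/5, 223/6, 976/17, 842 ] 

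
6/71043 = 2/23681 = 0.00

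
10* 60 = 600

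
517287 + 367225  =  884512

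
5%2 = 1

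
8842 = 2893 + 5949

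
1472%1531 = 1472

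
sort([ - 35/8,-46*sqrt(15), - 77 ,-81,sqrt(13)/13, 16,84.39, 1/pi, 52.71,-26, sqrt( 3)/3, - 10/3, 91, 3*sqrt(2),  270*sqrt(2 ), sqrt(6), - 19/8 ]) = [ - 46*sqrt( 15 ),-81, - 77, -26, -35/8, - 10/3,- 19/8, sqrt(13 ) /13, 1/pi, sqrt( 3)/3, sqrt( 6), 3*sqrt(2),16, 52.71,84.39, 91, 270 *sqrt( 2 ) ]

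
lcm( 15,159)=795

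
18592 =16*1162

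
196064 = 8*24508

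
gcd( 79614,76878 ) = 18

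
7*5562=38934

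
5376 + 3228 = 8604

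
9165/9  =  1018+1/3 = 1018.33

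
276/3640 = 69/910=0.08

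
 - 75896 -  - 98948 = 23052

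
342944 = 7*48992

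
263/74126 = 263/74126 = 0.00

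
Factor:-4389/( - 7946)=2^ ( - 1)*3^1*7^1*11^1 * 19^1*29^( - 1)*137^( - 1 )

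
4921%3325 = 1596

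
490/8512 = 35/608 =0.06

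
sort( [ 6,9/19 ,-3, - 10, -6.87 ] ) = [ - 10,-6.87, - 3 , 9/19,6]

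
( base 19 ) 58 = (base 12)87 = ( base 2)1100111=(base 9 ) 124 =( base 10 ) 103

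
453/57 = 7 + 18/19= 7.95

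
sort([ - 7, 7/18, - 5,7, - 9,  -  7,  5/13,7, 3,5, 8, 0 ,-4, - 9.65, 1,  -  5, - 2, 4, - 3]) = [ -9.65,-9, - 7,-7, - 5,-5,-4, - 3, - 2, 0, 5/13 , 7/18, 1, 3,4,5, 7, 7,8]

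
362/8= 45 + 1/4 = 45.25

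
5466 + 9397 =14863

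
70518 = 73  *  966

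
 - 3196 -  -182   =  -3014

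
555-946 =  - 391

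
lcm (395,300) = 23700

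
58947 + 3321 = 62268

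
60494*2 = 120988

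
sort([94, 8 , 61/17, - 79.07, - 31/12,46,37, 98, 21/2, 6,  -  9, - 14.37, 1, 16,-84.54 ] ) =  [ -84.54, - 79.07, - 14.37, - 9, - 31/12,1, 61/17,6, 8, 21/2,  16, 37, 46, 94,98 ] 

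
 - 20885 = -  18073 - 2812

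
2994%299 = 4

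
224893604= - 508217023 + 733110627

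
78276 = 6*13046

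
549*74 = 40626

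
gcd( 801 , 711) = 9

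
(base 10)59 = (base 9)65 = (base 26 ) 27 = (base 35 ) 1o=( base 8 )73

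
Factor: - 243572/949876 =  - 60893/237469 = - 7^1*73^( - 1)*3253^( - 1) *8699^1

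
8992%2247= 4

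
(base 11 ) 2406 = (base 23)5m1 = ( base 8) 6120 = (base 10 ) 3152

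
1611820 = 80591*20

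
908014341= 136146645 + 771867696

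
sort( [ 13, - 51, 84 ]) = [ - 51, 13, 84]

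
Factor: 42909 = 3^1*14303^1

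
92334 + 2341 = 94675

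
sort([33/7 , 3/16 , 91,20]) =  [3/16,33/7,20,91 ] 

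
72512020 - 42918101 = 29593919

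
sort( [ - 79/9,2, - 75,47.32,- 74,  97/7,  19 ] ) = [ - 75, - 74, - 79/9,2,97/7, 19,47.32 ]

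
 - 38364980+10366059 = -27998921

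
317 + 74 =391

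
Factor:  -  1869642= - 2^1*3^5 * 3847^1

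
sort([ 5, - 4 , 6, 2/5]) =[ - 4, 2/5 , 5,6 ]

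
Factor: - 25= -5^2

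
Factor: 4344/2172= 2^1 = 2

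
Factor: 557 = 557^1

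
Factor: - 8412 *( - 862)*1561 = 2^3*3^1*7^1*223^1*431^1*701^1= 11319035784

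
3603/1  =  3603 =3603.00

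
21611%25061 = 21611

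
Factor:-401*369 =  - 3^2*41^1*401^1 = - 147969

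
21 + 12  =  33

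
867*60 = 52020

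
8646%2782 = 300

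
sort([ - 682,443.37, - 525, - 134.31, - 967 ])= [ - 967 , - 682, - 525, - 134.31,443.37]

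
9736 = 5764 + 3972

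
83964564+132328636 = 216293200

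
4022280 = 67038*60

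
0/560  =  0 = 0.00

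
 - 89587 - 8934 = -98521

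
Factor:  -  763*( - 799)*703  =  7^1*17^1*19^1*37^1*47^1*109^1 = 428574811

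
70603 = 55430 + 15173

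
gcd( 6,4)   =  2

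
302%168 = 134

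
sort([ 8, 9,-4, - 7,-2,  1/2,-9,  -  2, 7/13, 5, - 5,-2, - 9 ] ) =[ - 9,-9, - 7, - 5,  -  4,-2,-2,-2,1/2,  7/13, 5,8,  9]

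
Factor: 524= 2^2*131^1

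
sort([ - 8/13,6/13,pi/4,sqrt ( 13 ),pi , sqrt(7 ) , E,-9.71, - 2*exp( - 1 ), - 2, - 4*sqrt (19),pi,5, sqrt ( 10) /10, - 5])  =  [ - 4* sqrt( 19),-9.71, - 5,-2, - 2 * exp( - 1), - 8/13,sqrt (10)/10, 6/13, pi/4,sqrt( 7 ) , E,  pi,pi , sqrt( 13), 5 ]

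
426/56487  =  142/18829 = 0.01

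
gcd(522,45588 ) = 174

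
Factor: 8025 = 3^1 * 5^2 * 107^1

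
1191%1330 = 1191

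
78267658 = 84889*922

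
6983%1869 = 1376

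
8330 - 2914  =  5416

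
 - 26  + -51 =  - 77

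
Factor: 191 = 191^1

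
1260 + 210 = 1470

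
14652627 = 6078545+8574082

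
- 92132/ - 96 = 959  +  17/24 = 959.71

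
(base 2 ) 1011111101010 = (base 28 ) 7MI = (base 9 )8352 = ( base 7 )23564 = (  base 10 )6122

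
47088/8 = 5886 = 5886.00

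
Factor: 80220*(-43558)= - 3494222760 = - 2^3* 3^1*5^1 * 7^1*29^1  *191^1*751^1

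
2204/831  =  2+542/831= 2.65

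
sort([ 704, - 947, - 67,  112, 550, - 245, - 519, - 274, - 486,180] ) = [ - 947, - 519, - 486, - 274, - 245  , - 67,112,  180 , 550, 704]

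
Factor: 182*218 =39676 = 2^2*7^1*13^1*109^1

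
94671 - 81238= 13433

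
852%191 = 88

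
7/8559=7/8559 = 0.00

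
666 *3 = 1998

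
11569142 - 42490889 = - 30921747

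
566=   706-140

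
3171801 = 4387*723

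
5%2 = 1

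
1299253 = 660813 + 638440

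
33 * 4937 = 162921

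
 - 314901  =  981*( - 321 ) 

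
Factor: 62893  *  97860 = 6154708980 = 2^2 * 3^1 * 5^1* 7^1*109^1 * 233^1 * 577^1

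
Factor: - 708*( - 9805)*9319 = 64691938860=2^2*3^1 * 5^1*37^1*53^1*59^1*9319^1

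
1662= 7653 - 5991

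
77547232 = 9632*8051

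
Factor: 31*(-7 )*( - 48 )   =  10416= 2^4*3^1 * 7^1*31^1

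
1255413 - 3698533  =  -2443120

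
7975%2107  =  1654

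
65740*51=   3352740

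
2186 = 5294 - 3108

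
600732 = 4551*132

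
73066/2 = 36533 = 36533.00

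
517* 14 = 7238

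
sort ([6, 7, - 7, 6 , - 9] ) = [ - 9, - 7, 6,6,7]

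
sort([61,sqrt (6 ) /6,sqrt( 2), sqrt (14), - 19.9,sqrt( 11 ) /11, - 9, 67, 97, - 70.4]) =[ - 70.4, - 19.9, -9, sqrt( 11 )/11,sqrt (6)/6, sqrt(2 ), sqrt(14 ), 61,67,  97]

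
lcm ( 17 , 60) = 1020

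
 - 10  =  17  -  27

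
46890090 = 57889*810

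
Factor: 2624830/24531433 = 2^1 * 5^1*13^1*59^( - 1)*61^1 * 331^1*415787^ ( - 1)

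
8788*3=26364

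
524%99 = 29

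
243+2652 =2895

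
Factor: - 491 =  - 491^1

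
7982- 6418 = 1564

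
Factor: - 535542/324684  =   - 287/174 = -  2^( - 1)*3^( - 1)*7^1*29^( - 1) * 41^1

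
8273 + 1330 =9603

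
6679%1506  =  655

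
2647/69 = 38 + 25/69= 38.36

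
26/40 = 13/20 = 0.65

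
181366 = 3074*59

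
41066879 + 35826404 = 76893283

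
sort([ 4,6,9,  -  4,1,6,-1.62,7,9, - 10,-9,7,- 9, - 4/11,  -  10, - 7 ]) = [ - 10, - 10 , - 9,-9, - 7, - 4, - 1.62, - 4/11, 1, 4,  6,6, 7,  7,9, 9 ]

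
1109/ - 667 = - 2 + 225/667 = - 1.66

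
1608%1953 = 1608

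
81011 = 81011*1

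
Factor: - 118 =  - 2^1 * 59^1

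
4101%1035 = 996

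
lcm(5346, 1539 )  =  101574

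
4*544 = 2176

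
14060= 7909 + 6151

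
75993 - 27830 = 48163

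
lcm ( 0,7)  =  0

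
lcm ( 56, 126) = 504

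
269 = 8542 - 8273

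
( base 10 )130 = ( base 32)42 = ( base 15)8A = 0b10000010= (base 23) 5f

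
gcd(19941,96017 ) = 1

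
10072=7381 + 2691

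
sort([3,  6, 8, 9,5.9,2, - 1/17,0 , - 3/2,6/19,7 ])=[ - 3/2, - 1/17 , 0, 6/19,2, 3 , 5.9, 6,  7, 8, 9 ]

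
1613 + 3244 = 4857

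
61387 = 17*3611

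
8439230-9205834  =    -  766604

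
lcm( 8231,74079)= 74079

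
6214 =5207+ 1007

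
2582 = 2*1291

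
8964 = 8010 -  - 954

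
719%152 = 111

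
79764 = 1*79764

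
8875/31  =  8875/31 = 286.29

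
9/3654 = 1/406 = 0.00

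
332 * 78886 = 26190152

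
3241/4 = 810 + 1/4= 810.25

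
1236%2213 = 1236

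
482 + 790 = 1272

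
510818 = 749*682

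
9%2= 1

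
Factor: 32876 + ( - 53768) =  - 2^2*3^1*1741^1 = - 20892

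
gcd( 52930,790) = 790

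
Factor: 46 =2^1 * 23^1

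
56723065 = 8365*6781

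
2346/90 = 26+1/15 = 26.07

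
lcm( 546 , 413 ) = 32214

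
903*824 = 744072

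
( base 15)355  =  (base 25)155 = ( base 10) 755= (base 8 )1363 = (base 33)mt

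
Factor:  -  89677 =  - 7^1*23^1*557^1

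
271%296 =271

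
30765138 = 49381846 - 18616708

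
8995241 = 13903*647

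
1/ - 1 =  - 1/1  =  - 1.00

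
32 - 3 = 29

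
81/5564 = 81/5564 = 0.01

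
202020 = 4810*42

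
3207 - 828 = 2379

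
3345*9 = 30105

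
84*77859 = 6540156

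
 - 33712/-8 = 4214/1  =  4214.00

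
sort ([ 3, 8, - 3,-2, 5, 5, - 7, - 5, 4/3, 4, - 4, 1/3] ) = [ - 7 , - 5  , - 4, -3, - 2, 1/3, 4/3,  3, 4,5, 5,8]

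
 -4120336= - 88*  46822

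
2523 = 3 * 841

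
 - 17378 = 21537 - 38915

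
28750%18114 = 10636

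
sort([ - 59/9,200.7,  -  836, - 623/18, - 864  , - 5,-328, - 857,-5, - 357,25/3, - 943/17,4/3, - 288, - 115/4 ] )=[ - 864, - 857, - 836,-357, - 328,-288,- 943/17 , - 623/18, - 115/4, - 59/9, - 5  , - 5,4/3 , 25/3, 200.7] 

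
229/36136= 229/36136 = 0.01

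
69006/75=23002/25 = 920.08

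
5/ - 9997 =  - 5/9997=- 0.00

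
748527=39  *19193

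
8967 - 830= 8137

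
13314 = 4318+8996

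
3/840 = 1/280 = 0.00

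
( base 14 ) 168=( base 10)288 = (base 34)8G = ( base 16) 120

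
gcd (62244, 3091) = 1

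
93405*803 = 75004215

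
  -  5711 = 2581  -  8292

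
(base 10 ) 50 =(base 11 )46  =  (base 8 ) 62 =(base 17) 2g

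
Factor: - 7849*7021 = - 55107829 = -7^1*17^1 *47^1 * 59^1 * 167^1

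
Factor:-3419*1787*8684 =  -53057095052 = - 2^2 * 13^2 * 167^1*263^1* 1787^1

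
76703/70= 76703/70   =  1095.76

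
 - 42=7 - 49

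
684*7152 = 4891968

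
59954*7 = 419678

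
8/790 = 4/395 = 0.01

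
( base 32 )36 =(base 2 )1100110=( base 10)102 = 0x66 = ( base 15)6c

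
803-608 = 195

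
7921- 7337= 584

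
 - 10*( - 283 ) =2830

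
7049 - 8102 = - 1053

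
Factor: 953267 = 7^1*43^1*3167^1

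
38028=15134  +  22894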